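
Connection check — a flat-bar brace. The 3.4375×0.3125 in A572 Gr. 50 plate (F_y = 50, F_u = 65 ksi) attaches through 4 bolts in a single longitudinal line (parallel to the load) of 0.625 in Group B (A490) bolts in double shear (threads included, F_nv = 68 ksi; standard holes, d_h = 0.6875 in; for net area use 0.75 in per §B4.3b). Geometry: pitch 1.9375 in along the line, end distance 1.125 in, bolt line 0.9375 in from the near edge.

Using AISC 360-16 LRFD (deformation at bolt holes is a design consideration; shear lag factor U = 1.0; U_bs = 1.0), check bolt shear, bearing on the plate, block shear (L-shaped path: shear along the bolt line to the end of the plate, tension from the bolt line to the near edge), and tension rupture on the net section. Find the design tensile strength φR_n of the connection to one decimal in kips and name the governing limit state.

40.9 kips (net-section rupture governs)

Bolt shear: A_b = π(0.625)²/4 = 0.3068 in². φR_n = 0.75 × 68 × 0.3068 × 4 × 2 = 125.2 kips.
Bearing (0.3125 in plate, F_u = 65 ksi): end bolts L_c = 1.125 − 0.6875/2 = 0.78125, R_n = min(1.2×0.78125×0.3125×65, 2.4×0.625×0.3125×65) = 19.043 kips/bolt; interior L_c = 1.9375 − 0.6875 = 1.25, R_n = 30.469 kips/bolt. φR_n = 0.75 × (1×19.043 + 3×30.469) = 82.8 kips.
Block shear: shear path 1×[1.125+3×1.9375] = 1×6.9375 in, A_gv = 2.168, A_nv = 1×(6.9375 − 3.5×0.75)×0.3125 = 1.3477 in²; tension to near edge: (0.9375 − 0.5×0.75)×0.3125 = 0.17578 in². R_n = min(0.6×65×1.3477, 0.6×50×2.168) + 1.0×65×0.17578 = min(52.56, 65.04) + 11.426 = 63.986 kips. φR_n = 0.75 × 63.986 = 48.0 kips.
Tension rupture (net): A_n = (3.4375 − 1×0.75)×0.3125 = 0.83984 in² (U = 1.0, A_e = A_n). φR_n = 0.75 × 65 × 0.83984 = 40.9 kips.
Governing: min(125.2, 82.8, 48.0, 40.9) = 40.9 kips → net-section rupture.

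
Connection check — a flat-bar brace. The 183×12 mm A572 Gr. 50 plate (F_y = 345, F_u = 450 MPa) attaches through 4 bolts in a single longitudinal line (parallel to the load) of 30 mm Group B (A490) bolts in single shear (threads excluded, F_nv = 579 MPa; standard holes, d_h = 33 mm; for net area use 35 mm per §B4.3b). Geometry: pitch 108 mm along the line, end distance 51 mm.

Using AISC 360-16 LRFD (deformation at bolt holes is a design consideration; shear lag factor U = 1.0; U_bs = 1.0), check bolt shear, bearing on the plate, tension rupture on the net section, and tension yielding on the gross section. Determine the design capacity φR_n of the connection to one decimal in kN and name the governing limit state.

599.4 kN (net-section rupture governs)

Bolt shear: A_b = π(30)²/4 = 706.86 mm². φR_n = 0.75 × 579 × 706.86 × 4 × 1 = 1227.8 kN.
Bearing (12 mm plate, F_u = 450 MPa): end bolts L_c = 51 − 33/2 = 34.5, R_n = min(1.2×34.5×12×450, 2.4×30×12×450) = 223.56 kN/bolt; interior L_c = 108 − 33 = 75, R_n = 388.8 kN/bolt. φR_n = 0.75 × (1×223.56 + 3×388.8) = 1042.5 kN.
Tension rupture (net): A_n = (183 − 1×35)×12 = 1776 mm² (U = 1.0, A_e = A_n). φR_n = 0.75 × 450 × 1776 = 599.4 kN.
Tension yield (gross): A_g = 183×12 = 2196 mm². φR_n = 0.90 × 345 × 2196 = 681.9 kN.
Governing: min(1227.8, 1042.5, 599.4, 681.9) = 599.4 kN → net-section rupture.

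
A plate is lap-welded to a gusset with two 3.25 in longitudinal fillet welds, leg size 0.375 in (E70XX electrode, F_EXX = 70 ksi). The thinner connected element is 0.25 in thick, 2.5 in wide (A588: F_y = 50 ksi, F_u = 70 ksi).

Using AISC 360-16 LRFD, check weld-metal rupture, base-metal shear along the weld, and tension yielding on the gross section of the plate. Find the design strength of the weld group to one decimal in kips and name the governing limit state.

Weld metal: throat = 0.707×0.375 = 0.26513 in, L = 2×3.25 = 6.5 in. φR_n = 0.75 × 0.6 × 70 × 0.26513 × 6.5 = 54.3 kips.
Base metal shear (0.25 in plate): yield φR_n = 1.0×0.6×50×0.25×6.5 = 48.8 kips; rupture φR_n = 0.75×0.6×70×0.25×6.5 = 51.2 kips; take 48.8 kips (yield).
Tension yield (gross): A_g = 2.5×0.25 = 0.625 in². φR_n = 0.90 × 50 × 0.625 = 28.1 kips.
Governing: min(54.3, 48.8, 28.1) = 28.1 kips → gross-section yield.

28.1 kips (gross-section yield governs)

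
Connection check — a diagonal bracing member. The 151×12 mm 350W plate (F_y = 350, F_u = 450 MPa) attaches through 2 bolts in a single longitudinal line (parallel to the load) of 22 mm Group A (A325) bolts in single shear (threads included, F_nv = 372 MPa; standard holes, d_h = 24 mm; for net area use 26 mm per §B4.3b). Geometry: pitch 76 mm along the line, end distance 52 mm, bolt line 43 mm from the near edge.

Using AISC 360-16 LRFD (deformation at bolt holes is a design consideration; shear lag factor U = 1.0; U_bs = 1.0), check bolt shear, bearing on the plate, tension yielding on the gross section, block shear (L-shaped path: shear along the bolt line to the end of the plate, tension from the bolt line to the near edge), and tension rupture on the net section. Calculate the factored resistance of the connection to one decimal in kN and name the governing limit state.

212.1 kN (bolt shear governs)

Bolt shear: A_b = π(22)²/4 = 380.13 mm². φR_n = 0.75 × 372 × 380.13 × 2 × 1 = 212.1 kN.
Bearing (12 mm plate, F_u = 450 MPa): end bolts L_c = 52 − 24/2 = 40, R_n = min(1.2×40×12×450, 2.4×22×12×450) = 259.2 kN/bolt; interior L_c = 76 − 24 = 52, R_n = 285.12 kN/bolt. φR_n = 0.75 × (1×259.2 + 1×285.12) = 408.2 kN.
Tension yield (gross): A_g = 151×12 = 1812 mm². φR_n = 0.90 × 350 × 1812 = 570.8 kN.
Block shear: shear path 1×[52+1×76] = 1×128 mm, A_gv = 1536, A_nv = 1×(128 − 1.5×26)×12 = 1068 mm²; tension to near edge: (43 − 0.5×26)×12 = 360 mm². R_n = min(0.6×450×1068, 0.6×350×1536) + 1.0×450×360 = min(288.36, 322.56) + 162 = 450.36 kN. φR_n = 0.75 × 450.36 = 337.8 kN.
Tension rupture (net): A_n = (151 − 1×26)×12 = 1500 mm² (U = 1.0, A_e = A_n). φR_n = 0.75 × 450 × 1500 = 506.3 kN.
Governing: min(212.1, 408.2, 570.8, 337.8, 506.3) = 212.1 kN → bolt shear.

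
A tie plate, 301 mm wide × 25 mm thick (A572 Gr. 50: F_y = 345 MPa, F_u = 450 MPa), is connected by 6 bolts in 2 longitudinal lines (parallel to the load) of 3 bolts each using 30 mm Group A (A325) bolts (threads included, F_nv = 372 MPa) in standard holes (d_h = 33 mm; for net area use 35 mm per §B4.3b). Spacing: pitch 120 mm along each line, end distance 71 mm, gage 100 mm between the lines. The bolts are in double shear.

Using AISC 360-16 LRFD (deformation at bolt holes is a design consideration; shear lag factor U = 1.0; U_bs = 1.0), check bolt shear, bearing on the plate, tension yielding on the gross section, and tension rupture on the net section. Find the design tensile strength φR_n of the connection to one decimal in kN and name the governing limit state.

1949.1 kN (net-section rupture governs)

Bolt shear: A_b = π(30)²/4 = 706.86 mm². φR_n = 0.75 × 372 × 706.86 × 6 × 2 = 2366.6 kN.
Bearing (25 mm plate, F_u = 450 MPa): end bolts L_c = 71 − 33/2 = 54.5, R_n = min(1.2×54.5×25×450, 2.4×30×25×450) = 735.75 kN/bolt; interior L_c = 120 − 33 = 87, R_n = 810 kN/bolt. φR_n = 0.75 × (2×735.75 + 4×810) = 3533.6 kN.
Tension yield (gross): A_g = 301×25 = 7525 mm². φR_n = 0.90 × 345 × 7525 = 2336.5 kN.
Tension rupture (net): A_n = (301 − 2×35)×25 = 5775 mm² (U = 1.0, A_e = A_n). φR_n = 0.75 × 450 × 5775 = 1949.1 kN.
Governing: min(2366.6, 3533.6, 2336.5, 1949.1) = 1949.1 kN → net-section rupture.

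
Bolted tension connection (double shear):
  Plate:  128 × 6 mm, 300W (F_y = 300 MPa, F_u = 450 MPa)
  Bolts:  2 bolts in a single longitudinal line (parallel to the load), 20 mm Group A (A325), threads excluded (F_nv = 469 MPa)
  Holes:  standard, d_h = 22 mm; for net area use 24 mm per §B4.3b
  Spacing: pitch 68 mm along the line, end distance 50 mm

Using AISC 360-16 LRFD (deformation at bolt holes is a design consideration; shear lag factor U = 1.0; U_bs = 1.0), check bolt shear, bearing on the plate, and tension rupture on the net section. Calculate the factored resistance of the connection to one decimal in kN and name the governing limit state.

192.0 kN (bearing governs)

Bolt shear: A_b = π(20)²/4 = 314.16 mm². φR_n = 0.75 × 469 × 314.16 × 2 × 2 = 442.0 kN.
Bearing (6 mm plate, F_u = 450 MPa): end bolts L_c = 50 − 22/2 = 39, R_n = min(1.2×39×6×450, 2.4×20×6×450) = 126.36 kN/bolt; interior L_c = 68 − 22 = 46, R_n = 129.6 kN/bolt. φR_n = 0.75 × (1×126.36 + 1×129.6) = 192.0 kN.
Tension rupture (net): A_n = (128 − 1×24)×6 = 624 mm² (U = 1.0, A_e = A_n). φR_n = 0.75 × 450 × 624 = 210.6 kN.
Governing: min(442.0, 192.0, 210.6) = 192.0 kN → bearing.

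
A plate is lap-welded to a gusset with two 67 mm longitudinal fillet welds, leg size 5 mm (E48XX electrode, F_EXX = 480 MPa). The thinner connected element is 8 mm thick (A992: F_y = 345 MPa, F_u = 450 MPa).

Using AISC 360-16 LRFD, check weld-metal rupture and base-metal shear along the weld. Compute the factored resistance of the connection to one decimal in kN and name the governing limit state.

Weld metal: throat = 0.707×5 = 3.535 mm, L = 2×67 = 134 mm. φR_n = 0.75 × 0.6 × 480 × 3.535 × 134 = 102.3 kN.
Base metal shear (8 mm plate): yield φR_n = 1.0×0.6×345×8×134 = 221.9 kN; rupture φR_n = 0.75×0.6×450×8×134 = 217.1 kN; take 217.1 kN (rupture).
Governing: min(102.3, 217.1) = 102.3 kN → weld metal.

102.3 kN (weld metal governs)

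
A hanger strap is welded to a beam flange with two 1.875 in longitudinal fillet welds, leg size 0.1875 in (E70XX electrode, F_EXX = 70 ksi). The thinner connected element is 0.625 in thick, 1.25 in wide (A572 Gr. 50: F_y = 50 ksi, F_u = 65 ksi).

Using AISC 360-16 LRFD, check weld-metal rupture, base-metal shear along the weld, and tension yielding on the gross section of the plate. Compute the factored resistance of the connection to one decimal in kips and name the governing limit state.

Weld metal: throat = 0.707×0.1875 = 0.13256 in, L = 2×1.875 = 3.75 in. φR_n = 0.75 × 0.6 × 70 × 0.13256 × 3.75 = 15.7 kips.
Base metal shear (0.625 in plate): yield φR_n = 1.0×0.6×50×0.625×3.75 = 70.3 kips; rupture φR_n = 0.75×0.6×65×0.625×3.75 = 68.6 kips; take 68.6 kips (rupture).
Tension yield (gross): A_g = 1.25×0.625 = 0.78125 in². φR_n = 0.90 × 50 × 0.78125 = 35.2 kips.
Governing: min(15.7, 68.6, 35.2) = 15.7 kips → weld metal.

15.7 kips (weld metal governs)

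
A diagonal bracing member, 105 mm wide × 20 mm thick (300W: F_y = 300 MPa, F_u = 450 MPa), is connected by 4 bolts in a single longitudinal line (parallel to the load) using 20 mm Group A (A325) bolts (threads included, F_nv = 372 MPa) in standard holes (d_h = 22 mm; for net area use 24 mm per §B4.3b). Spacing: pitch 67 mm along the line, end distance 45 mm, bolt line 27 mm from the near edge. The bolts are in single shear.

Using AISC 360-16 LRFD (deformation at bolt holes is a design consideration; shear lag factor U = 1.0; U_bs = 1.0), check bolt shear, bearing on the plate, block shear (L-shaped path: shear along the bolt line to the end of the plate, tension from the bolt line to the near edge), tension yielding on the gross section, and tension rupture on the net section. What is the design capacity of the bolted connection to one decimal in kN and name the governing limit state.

350.6 kN (bolt shear governs)

Bolt shear: A_b = π(20)²/4 = 314.16 mm². φR_n = 0.75 × 372 × 314.16 × 4 × 1 = 350.6 kN.
Bearing (20 mm plate, F_u = 450 MPa): end bolts L_c = 45 − 22/2 = 34, R_n = min(1.2×34×20×450, 2.4×20×20×450) = 367.2 kN/bolt; interior L_c = 67 − 22 = 45, R_n = 432 kN/bolt. φR_n = 0.75 × (1×367.2 + 3×432) = 1247.4 kN.
Block shear: shear path 1×[45+3×67] = 1×246 mm, A_gv = 4920, A_nv = 1×(246 − 3.5×24)×20 = 3240 mm²; tension to near edge: (27 − 0.5×24)×20 = 300 mm². R_n = min(0.6×450×3240, 0.6×300×4920) + 1.0×450×300 = min(874.8, 885.6) + 135 = 1009.8 kN. φR_n = 0.75 × 1009.8 = 757.4 kN.
Tension yield (gross): A_g = 105×20 = 2100 mm². φR_n = 0.90 × 300 × 2100 = 567.0 kN.
Tension rupture (net): A_n = (105 − 1×24)×20 = 1620 mm² (U = 1.0, A_e = A_n). φR_n = 0.75 × 450 × 1620 = 546.8 kN.
Governing: min(350.6, 1247.4, 757.4, 567.0, 546.8) = 350.6 kN → bolt shear.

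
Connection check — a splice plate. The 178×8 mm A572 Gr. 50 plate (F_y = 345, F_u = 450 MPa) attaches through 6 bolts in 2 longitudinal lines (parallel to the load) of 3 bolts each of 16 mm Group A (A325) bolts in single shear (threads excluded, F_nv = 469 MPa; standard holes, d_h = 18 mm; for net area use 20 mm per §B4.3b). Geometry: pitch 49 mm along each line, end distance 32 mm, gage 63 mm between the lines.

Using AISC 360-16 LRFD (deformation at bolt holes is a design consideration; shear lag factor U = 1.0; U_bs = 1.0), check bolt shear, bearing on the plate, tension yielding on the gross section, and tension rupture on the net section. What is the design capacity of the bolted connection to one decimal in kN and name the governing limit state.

Bolt shear: A_b = π(16)²/4 = 201.06 mm². φR_n = 0.75 × 469 × 201.06 × 6 × 1 = 424.3 kN.
Bearing (8 mm plate, F_u = 450 MPa): end bolts L_c = 32 − 18/2 = 23, R_n = min(1.2×23×8×450, 2.4×16×8×450) = 99.36 kN/bolt; interior L_c = 49 − 18 = 31, R_n = 133.92 kN/bolt. φR_n = 0.75 × (2×99.36 + 4×133.92) = 550.8 kN.
Tension yield (gross): A_g = 178×8 = 1424 mm². φR_n = 0.90 × 345 × 1424 = 442.2 kN.
Tension rupture (net): A_n = (178 − 2×20)×8 = 1104 mm² (U = 1.0, A_e = A_n). φR_n = 0.75 × 450 × 1104 = 372.6 kN.
Governing: min(424.3, 550.8, 442.2, 372.6) = 372.6 kN → net-section rupture.

372.6 kN (net-section rupture governs)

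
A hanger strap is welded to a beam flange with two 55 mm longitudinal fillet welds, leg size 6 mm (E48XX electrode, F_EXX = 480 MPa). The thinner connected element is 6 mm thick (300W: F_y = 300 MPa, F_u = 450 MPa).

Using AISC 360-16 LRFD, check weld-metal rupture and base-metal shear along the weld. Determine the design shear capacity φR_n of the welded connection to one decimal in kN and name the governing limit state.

100.8 kN (weld metal governs)

Weld metal: throat = 0.707×6 = 4.242 mm, L = 2×55 = 110 mm. φR_n = 0.75 × 0.6 × 480 × 4.242 × 110 = 100.8 kN.
Base metal shear (6 mm plate): yield φR_n = 1.0×0.6×300×6×110 = 118.8 kN; rupture φR_n = 0.75×0.6×450×6×110 = 133.7 kN; take 118.8 kN (yield).
Governing: min(100.8, 118.8) = 100.8 kN → weld metal.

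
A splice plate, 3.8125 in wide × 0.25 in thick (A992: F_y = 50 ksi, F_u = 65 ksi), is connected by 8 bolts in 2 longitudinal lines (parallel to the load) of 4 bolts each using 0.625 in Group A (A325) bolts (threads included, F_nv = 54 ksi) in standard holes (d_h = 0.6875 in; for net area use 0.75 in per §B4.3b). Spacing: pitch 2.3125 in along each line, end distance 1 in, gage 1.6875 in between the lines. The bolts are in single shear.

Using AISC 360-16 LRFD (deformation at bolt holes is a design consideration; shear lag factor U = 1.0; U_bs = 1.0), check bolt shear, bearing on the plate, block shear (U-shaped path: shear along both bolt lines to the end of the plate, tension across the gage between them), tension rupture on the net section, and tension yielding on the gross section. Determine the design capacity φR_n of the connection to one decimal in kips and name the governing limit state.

28.2 kips (net-section rupture governs)

Bolt shear: A_b = π(0.625)²/4 = 0.3068 in². φR_n = 0.75 × 54 × 0.3068 × 8 × 1 = 99.4 kips.
Bearing (0.25 in plate, F_u = 65 ksi): end bolts L_c = 1 − 0.6875/2 = 0.65625, R_n = min(1.2×0.65625×0.25×65, 2.4×0.625×0.25×65) = 12.797 kips/bolt; interior L_c = 2.3125 − 0.6875 = 1.625, R_n = 24.375 kips/bolt. φR_n = 0.75 × (2×12.797 + 6×24.375) = 128.9 kips.
Block shear: shear path 2×[1+3×2.3125] = 2×7.9375 in, A_gv = 3.9688, A_nv = 2×(7.9375 − 3.5×0.75)×0.25 = 2.6563 in²; tension across gage: (1.6875 − 1×0.75)×0.25 = 0.23438 in². R_n = min(0.6×65×2.6563, 0.6×50×3.9688) + 1.0×65×0.23438 = min(103.6, 119.06) + 15.235 = 118.84 kips. φR_n = 0.75 × 118.84 = 89.1 kips.
Tension rupture (net): A_n = (3.8125 − 2×0.75)×0.25 = 0.57813 in² (U = 1.0, A_e = A_n). φR_n = 0.75 × 65 × 0.57813 = 28.2 kips.
Tension yield (gross): A_g = 3.8125×0.25 = 0.95313 in². φR_n = 0.90 × 50 × 0.95313 = 42.9 kips.
Governing: min(99.4, 128.9, 89.1, 28.2, 42.9) = 28.2 kips → net-section rupture.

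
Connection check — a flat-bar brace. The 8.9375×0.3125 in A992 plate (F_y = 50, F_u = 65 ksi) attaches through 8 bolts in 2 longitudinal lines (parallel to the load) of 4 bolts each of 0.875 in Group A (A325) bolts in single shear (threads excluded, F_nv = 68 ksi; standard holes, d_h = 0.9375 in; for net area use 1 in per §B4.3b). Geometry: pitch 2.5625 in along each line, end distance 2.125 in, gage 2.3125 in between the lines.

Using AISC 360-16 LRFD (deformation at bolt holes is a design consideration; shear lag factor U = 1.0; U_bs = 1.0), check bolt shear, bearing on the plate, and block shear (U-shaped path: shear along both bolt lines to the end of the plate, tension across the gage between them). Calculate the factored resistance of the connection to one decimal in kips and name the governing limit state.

Bolt shear: A_b = π(0.875)²/4 = 0.60132 in². φR_n = 0.75 × 68 × 0.60132 × 8 × 1 = 245.3 kips.
Bearing (0.3125 in plate, F_u = 65 ksi): end bolts L_c = 2.125 − 0.9375/2 = 1.65625, R_n = min(1.2×1.65625×0.3125×65, 2.4×0.875×0.3125×65) = 40.371 kips/bolt; interior L_c = 2.5625 − 0.9375 = 1.625, R_n = 39.609 kips/bolt. φR_n = 0.75 × (2×40.371 + 6×39.609) = 238.8 kips.
Block shear: shear path 2×[2.125+3×2.5625] = 2×9.8125 in, A_gv = 6.1328, A_nv = 2×(9.8125 − 3.5×1)×0.3125 = 3.9453 in²; tension across gage: (2.3125 − 1×1)×0.3125 = 0.41016 in². R_n = min(0.6×65×3.9453, 0.6×50×6.1328) + 1.0×65×0.41016 = min(153.87, 183.98) + 26.66 = 180.53 kips. φR_n = 0.75 × 180.53 = 135.4 kips.
Governing: min(245.3, 238.8, 135.4) = 135.4 kips → block shear.

135.4 kips (block shear governs)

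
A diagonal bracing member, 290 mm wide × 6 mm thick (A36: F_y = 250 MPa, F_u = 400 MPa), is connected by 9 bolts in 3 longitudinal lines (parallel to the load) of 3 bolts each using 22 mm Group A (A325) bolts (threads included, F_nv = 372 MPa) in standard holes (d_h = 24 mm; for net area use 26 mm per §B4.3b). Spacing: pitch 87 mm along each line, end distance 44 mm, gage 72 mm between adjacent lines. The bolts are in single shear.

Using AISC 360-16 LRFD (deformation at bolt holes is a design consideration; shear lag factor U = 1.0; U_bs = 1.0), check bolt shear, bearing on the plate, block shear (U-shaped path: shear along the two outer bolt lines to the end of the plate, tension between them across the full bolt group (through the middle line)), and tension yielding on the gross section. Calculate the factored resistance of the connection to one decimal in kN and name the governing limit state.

391.5 kN (gross-section yield governs)

Bolt shear: A_b = π(22)²/4 = 380.13 mm². φR_n = 0.75 × 372 × 380.13 × 9 × 1 = 954.5 kN.
Bearing (6 mm plate, F_u = 400 MPa): end bolts L_c = 44 − 24/2 = 32, R_n = min(1.2×32×6×400, 2.4×22×6×400) = 92.16 kN/bolt; interior L_c = 87 − 24 = 63, R_n = 126.72 kN/bolt. φR_n = 0.75 × (3×92.16 + 6×126.72) = 777.6 kN.
Block shear: shear path 2×[44+2×87] = 2×218 mm, A_gv = 2616, A_nv = 2×(218 − 2.5×26)×6 = 1836 mm²; tension across gage: (144 − 2×26)×6 = 552 mm². R_n = min(0.6×400×1836, 0.6×250×2616) + 1.0×400×552 = min(440.64, 392.4) + 220.8 = 613.2 kN. φR_n = 0.75 × 613.2 = 459.9 kN.
Tension yield (gross): A_g = 290×6 = 1740 mm². φR_n = 0.90 × 250 × 1740 = 391.5 kN.
Governing: min(954.5, 777.6, 459.9, 391.5) = 391.5 kN → gross-section yield.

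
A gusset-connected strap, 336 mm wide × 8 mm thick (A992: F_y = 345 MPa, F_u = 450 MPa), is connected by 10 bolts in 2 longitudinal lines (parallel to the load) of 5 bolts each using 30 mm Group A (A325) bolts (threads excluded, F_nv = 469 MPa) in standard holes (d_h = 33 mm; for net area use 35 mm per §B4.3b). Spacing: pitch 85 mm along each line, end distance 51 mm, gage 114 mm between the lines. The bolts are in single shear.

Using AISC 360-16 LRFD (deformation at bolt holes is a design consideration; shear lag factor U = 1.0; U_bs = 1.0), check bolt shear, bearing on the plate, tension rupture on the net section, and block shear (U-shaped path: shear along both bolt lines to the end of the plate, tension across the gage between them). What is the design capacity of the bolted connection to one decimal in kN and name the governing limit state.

718.2 kN (net-section rupture governs)

Bolt shear: A_b = π(30)²/4 = 706.86 mm². φR_n = 0.75 × 469 × 706.86 × 10 × 1 = 2486.4 kN.
Bearing (8 mm plate, F_u = 450 MPa): end bolts L_c = 51 − 33/2 = 34.5, R_n = min(1.2×34.5×8×450, 2.4×30×8×450) = 149.04 kN/bolt; interior L_c = 85 − 33 = 52, R_n = 224.64 kN/bolt. φR_n = 0.75 × (2×149.04 + 8×224.64) = 1571.4 kN.
Tension rupture (net): A_n = (336 − 2×35)×8 = 2128 mm² (U = 1.0, A_e = A_n). φR_n = 0.75 × 450 × 2128 = 718.2 kN.
Block shear: shear path 2×[51+4×85] = 2×391 mm, A_gv = 6256, A_nv = 2×(391 − 4.5×35)×8 = 3736 mm²; tension across gage: (114 − 1×35)×8 = 632 mm². R_n = min(0.6×450×3736, 0.6×345×6256) + 1.0×450×632 = min(1008.7, 1295) + 284.4 = 1293.1 kN. φR_n = 0.75 × 1293.1 = 969.8 kN.
Governing: min(2486.4, 1571.4, 718.2, 969.8) = 718.2 kN → net-section rupture.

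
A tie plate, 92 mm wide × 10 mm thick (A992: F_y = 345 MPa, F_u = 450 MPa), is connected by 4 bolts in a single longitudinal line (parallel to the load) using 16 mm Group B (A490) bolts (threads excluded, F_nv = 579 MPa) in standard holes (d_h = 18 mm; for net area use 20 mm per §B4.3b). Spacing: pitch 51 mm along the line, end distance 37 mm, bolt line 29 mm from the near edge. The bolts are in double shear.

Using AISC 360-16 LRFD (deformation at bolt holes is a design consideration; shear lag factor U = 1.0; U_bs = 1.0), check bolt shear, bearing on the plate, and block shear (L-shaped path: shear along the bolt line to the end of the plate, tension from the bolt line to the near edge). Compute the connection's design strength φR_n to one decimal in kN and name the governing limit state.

Bolt shear: A_b = π(16)²/4 = 201.06 mm². φR_n = 0.75 × 579 × 201.06 × 4 × 2 = 698.5 kN.
Bearing (10 mm plate, F_u = 450 MPa): end bolts L_c = 37 − 18/2 = 28, R_n = min(1.2×28×10×450, 2.4×16×10×450) = 151.2 kN/bolt; interior L_c = 51 − 18 = 33, R_n = 172.8 kN/bolt. φR_n = 0.75 × (1×151.2 + 3×172.8) = 502.2 kN.
Block shear: shear path 1×[37+3×51] = 1×190 mm, A_gv = 1900, A_nv = 1×(190 − 3.5×20)×10 = 1200 mm²; tension to near edge: (29 − 0.5×20)×10 = 190 mm². R_n = min(0.6×450×1200, 0.6×345×1900) + 1.0×450×190 = min(324, 393.3) + 85.5 = 409.5 kN. φR_n = 0.75 × 409.5 = 307.1 kN.
Governing: min(698.5, 502.2, 307.1) = 307.1 kN → block shear.

307.1 kN (block shear governs)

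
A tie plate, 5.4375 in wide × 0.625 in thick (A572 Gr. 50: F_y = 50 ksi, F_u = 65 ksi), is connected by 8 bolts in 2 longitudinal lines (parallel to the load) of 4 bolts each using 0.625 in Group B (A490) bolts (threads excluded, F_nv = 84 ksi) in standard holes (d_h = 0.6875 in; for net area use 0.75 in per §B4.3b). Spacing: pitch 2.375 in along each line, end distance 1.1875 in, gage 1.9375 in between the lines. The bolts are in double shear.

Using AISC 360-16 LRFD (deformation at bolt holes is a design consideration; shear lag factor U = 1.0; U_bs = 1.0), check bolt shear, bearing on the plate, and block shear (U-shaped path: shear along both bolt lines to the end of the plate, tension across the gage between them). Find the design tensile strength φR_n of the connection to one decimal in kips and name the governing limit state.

244.1 kips (block shear governs)

Bolt shear: A_b = π(0.625)²/4 = 0.3068 in². φR_n = 0.75 × 84 × 0.3068 × 8 × 2 = 309.3 kips.
Bearing (0.625 in plate, F_u = 65 ksi): end bolts L_c = 1.1875 − 0.6875/2 = 0.84375, R_n = min(1.2×0.84375×0.625×65, 2.4×0.625×0.625×65) = 41.133 kips/bolt; interior L_c = 2.375 − 0.6875 = 1.6875, R_n = 60.938 kips/bolt. φR_n = 0.75 × (2×41.133 + 6×60.938) = 335.9 kips.
Block shear: shear path 2×[1.1875+3×2.375] = 2×8.3125 in, A_gv = 10.391, A_nv = 2×(8.3125 − 3.5×0.75)×0.625 = 7.1094 in²; tension across gage: (1.9375 − 1×0.75)×0.625 = 0.74219 in². R_n = min(0.6×65×7.1094, 0.6×50×10.391) + 1.0×65×0.74219 = min(277.27, 311.73) + 48.242 = 325.51 kips. φR_n = 0.75 × 325.51 = 244.1 kips.
Governing: min(309.3, 335.9, 244.1) = 244.1 kips → block shear.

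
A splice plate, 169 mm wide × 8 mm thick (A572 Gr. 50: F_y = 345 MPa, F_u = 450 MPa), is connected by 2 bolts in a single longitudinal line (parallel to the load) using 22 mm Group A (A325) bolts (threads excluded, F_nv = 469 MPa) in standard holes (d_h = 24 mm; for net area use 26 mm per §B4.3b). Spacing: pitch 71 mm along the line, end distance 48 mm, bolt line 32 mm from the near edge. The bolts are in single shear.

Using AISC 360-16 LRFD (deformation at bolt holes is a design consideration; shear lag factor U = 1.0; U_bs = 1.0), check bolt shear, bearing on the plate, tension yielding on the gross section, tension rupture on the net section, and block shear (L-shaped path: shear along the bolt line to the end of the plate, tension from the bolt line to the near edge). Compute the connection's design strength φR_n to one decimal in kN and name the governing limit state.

180.9 kN (block shear governs)

Bolt shear: A_b = π(22)²/4 = 380.13 mm². φR_n = 0.75 × 469 × 380.13 × 2 × 1 = 267.4 kN.
Bearing (8 mm plate, F_u = 450 MPa): end bolts L_c = 48 − 24/2 = 36, R_n = min(1.2×36×8×450, 2.4×22×8×450) = 155.52 kN/bolt; interior L_c = 71 − 24 = 47, R_n = 190.08 kN/bolt. φR_n = 0.75 × (1×155.52 + 1×190.08) = 259.2 kN.
Tension yield (gross): A_g = 169×8 = 1352 mm². φR_n = 0.90 × 345 × 1352 = 419.8 kN.
Tension rupture (net): A_n = (169 − 1×26)×8 = 1144 mm² (U = 1.0, A_e = A_n). φR_n = 0.75 × 450 × 1144 = 386.1 kN.
Block shear: shear path 1×[48+1×71] = 1×119 mm, A_gv = 952, A_nv = 1×(119 − 1.5×26)×8 = 640 mm²; tension to near edge: (32 − 0.5×26)×8 = 152 mm². R_n = min(0.6×450×640, 0.6×345×952) + 1.0×450×152 = min(172.8, 197.06) + 68.4 = 241.2 kN. φR_n = 0.75 × 241.2 = 180.9 kN.
Governing: min(267.4, 259.2, 419.8, 386.1, 180.9) = 180.9 kN → block shear.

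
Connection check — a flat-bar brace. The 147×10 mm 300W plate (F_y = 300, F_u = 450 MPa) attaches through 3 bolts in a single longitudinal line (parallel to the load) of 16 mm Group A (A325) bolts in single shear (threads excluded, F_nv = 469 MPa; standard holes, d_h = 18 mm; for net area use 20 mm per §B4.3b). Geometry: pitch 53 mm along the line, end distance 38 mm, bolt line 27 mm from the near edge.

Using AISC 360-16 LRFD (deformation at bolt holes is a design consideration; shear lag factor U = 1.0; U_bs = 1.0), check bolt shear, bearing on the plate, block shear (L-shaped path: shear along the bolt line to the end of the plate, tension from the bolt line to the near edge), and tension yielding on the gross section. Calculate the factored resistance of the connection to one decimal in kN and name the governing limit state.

212.2 kN (bolt shear governs)

Bolt shear: A_b = π(16)²/4 = 201.06 mm². φR_n = 0.75 × 469 × 201.06 × 3 × 1 = 212.2 kN.
Bearing (10 mm plate, F_u = 450 MPa): end bolts L_c = 38 − 18/2 = 29, R_n = min(1.2×29×10×450, 2.4×16×10×450) = 156.6 kN/bolt; interior L_c = 53 − 18 = 35, R_n = 172.8 kN/bolt. φR_n = 0.75 × (1×156.6 + 2×172.8) = 376.7 kN.
Block shear: shear path 1×[38+2×53] = 1×144 mm, A_gv = 1440, A_nv = 1×(144 − 2.5×20)×10 = 940 mm²; tension to near edge: (27 − 0.5×20)×10 = 170 mm². R_n = min(0.6×450×940, 0.6×300×1440) + 1.0×450×170 = min(253.8, 259.2) + 76.5 = 330.3 kN. φR_n = 0.75 × 330.3 = 247.7 kN.
Tension yield (gross): A_g = 147×10 = 1470 mm². φR_n = 0.90 × 300 × 1470 = 396.9 kN.
Governing: min(212.2, 376.7, 247.7, 396.9) = 212.2 kN → bolt shear.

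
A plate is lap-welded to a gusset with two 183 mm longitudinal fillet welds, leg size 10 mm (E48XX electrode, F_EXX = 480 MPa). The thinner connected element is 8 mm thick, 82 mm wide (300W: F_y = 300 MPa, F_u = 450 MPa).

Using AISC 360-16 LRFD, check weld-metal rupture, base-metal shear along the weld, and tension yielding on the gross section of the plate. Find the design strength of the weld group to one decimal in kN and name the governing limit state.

177.1 kN (gross-section yield governs)

Weld metal: throat = 0.707×10 = 7.07 mm, L = 2×183 = 366 mm. φR_n = 0.75 × 0.6 × 480 × 7.07 × 366 = 558.9 kN.
Base metal shear (8 mm plate): yield φR_n = 1.0×0.6×300×8×366 = 527.0 kN; rupture φR_n = 0.75×0.6×450×8×366 = 592.9 kN; take 527.0 kN (yield).
Tension yield (gross): A_g = 82×8 = 656 mm². φR_n = 0.90 × 300 × 656 = 177.1 kN.
Governing: min(558.9, 527.0, 177.1) = 177.1 kN → gross-section yield.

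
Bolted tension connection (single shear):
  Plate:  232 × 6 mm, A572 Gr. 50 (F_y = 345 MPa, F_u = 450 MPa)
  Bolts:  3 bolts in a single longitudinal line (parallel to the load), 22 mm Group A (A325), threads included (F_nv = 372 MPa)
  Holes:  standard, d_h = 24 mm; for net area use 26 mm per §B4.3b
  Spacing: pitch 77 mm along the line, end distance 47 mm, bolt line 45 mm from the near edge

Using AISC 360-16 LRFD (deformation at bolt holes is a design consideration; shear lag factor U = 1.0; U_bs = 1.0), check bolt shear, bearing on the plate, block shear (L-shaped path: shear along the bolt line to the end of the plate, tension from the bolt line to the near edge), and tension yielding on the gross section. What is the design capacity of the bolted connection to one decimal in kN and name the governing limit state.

Bolt shear: A_b = π(22)²/4 = 380.13 mm². φR_n = 0.75 × 372 × 380.13 × 3 × 1 = 318.2 kN.
Bearing (6 mm plate, F_u = 450 MPa): end bolts L_c = 47 − 24/2 = 35, R_n = min(1.2×35×6×450, 2.4×22×6×450) = 113.4 kN/bolt; interior L_c = 77 − 24 = 53, R_n = 142.56 kN/bolt. φR_n = 0.75 × (1×113.4 + 2×142.56) = 298.9 kN.
Block shear: shear path 1×[47+2×77] = 1×201 mm, A_gv = 1206, A_nv = 1×(201 − 2.5×26)×6 = 816 mm²; tension to near edge: (45 − 0.5×26)×6 = 192 mm². R_n = min(0.6×450×816, 0.6×345×1206) + 1.0×450×192 = min(220.32, 249.64) + 86.4 = 306.72 kN. φR_n = 0.75 × 306.72 = 230.0 kN.
Tension yield (gross): A_g = 232×6 = 1392 mm². φR_n = 0.90 × 345 × 1392 = 432.2 kN.
Governing: min(318.2, 298.9, 230.0, 432.2) = 230.0 kN → block shear.

230.0 kN (block shear governs)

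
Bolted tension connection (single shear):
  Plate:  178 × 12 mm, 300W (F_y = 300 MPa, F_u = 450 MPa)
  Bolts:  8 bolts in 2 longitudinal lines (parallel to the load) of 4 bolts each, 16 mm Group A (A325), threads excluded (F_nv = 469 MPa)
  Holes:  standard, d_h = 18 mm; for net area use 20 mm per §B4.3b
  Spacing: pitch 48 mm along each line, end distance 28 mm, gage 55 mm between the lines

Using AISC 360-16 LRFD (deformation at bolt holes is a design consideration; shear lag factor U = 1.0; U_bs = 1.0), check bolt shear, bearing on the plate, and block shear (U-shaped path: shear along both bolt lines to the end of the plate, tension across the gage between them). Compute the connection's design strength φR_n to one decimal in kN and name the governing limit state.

Bolt shear: A_b = π(16)²/4 = 201.06 mm². φR_n = 0.75 × 469 × 201.06 × 8 × 1 = 565.8 kN.
Bearing (12 mm plate, F_u = 450 MPa): end bolts L_c = 28 − 18/2 = 19, R_n = min(1.2×19×12×450, 2.4×16×12×450) = 123.12 kN/bolt; interior L_c = 48 − 18 = 30, R_n = 194.4 kN/bolt. φR_n = 0.75 × (2×123.12 + 6×194.4) = 1059.5 kN.
Block shear: shear path 2×[28+3×48] = 2×172 mm, A_gv = 4128, A_nv = 2×(172 − 3.5×20)×12 = 2448 mm²; tension across gage: (55 − 1×20)×12 = 420 mm². R_n = min(0.6×450×2448, 0.6×300×4128) + 1.0×450×420 = min(660.96, 743.04) + 189 = 849.96 kN. φR_n = 0.75 × 849.96 = 637.5 kN.
Governing: min(565.8, 1059.5, 637.5) = 565.8 kN → bolt shear.

565.8 kN (bolt shear governs)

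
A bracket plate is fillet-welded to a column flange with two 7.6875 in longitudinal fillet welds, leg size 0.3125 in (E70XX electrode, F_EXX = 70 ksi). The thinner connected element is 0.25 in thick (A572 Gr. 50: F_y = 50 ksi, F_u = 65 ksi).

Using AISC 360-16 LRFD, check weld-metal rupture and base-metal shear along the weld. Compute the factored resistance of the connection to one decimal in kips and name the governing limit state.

107.0 kips (weld metal governs)

Weld metal: throat = 0.707×0.3125 = 0.22094 in, L = 2×7.6875 = 15.375 in. φR_n = 0.75 × 0.6 × 70 × 0.22094 × 15.375 = 107.0 kips.
Base metal shear (0.25 in plate): yield φR_n = 1.0×0.6×50×0.25×15.375 = 115.3 kips; rupture φR_n = 0.75×0.6×65×0.25×15.375 = 112.4 kips; take 112.4 kips (rupture).
Governing: min(107.0, 112.4) = 107.0 kips → weld metal.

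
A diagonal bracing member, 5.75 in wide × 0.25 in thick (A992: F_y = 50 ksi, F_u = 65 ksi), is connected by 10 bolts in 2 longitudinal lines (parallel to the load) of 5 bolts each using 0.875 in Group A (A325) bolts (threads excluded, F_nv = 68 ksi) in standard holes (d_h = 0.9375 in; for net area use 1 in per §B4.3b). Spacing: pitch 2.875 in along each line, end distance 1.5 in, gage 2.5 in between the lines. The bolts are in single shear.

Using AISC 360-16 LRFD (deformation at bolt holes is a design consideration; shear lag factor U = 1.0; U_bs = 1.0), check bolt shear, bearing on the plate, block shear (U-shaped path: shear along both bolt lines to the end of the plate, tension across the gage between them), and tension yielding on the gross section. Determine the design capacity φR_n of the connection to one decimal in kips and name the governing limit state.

64.7 kips (gross-section yield governs)

Bolt shear: A_b = π(0.875)²/4 = 0.60132 in². φR_n = 0.75 × 68 × 0.60132 × 10 × 1 = 306.7 kips.
Bearing (0.25 in plate, F_u = 65 ksi): end bolts L_c = 1.5 − 0.9375/2 = 1.03125, R_n = min(1.2×1.03125×0.25×65, 2.4×0.875×0.25×65) = 20.109 kips/bolt; interior L_c = 2.875 − 0.9375 = 1.9375, R_n = 34.125 kips/bolt. φR_n = 0.75 × (2×20.109 + 8×34.125) = 234.9 kips.
Block shear: shear path 2×[1.5+4×2.875] = 2×13 in, A_gv = 6.5, A_nv = 2×(13 − 4.5×1)×0.25 = 4.25 in²; tension across gage: (2.5 − 1×1)×0.25 = 0.375 in². R_n = min(0.6×65×4.25, 0.6×50×6.5) + 1.0×65×0.375 = min(165.75, 195) + 24.375 = 190.13 kips. φR_n = 0.75 × 190.13 = 142.6 kips.
Tension yield (gross): A_g = 5.75×0.25 = 1.4375 in². φR_n = 0.90 × 50 × 1.4375 = 64.7 kips.
Governing: min(306.7, 234.9, 142.6, 64.7) = 64.7 kips → gross-section yield.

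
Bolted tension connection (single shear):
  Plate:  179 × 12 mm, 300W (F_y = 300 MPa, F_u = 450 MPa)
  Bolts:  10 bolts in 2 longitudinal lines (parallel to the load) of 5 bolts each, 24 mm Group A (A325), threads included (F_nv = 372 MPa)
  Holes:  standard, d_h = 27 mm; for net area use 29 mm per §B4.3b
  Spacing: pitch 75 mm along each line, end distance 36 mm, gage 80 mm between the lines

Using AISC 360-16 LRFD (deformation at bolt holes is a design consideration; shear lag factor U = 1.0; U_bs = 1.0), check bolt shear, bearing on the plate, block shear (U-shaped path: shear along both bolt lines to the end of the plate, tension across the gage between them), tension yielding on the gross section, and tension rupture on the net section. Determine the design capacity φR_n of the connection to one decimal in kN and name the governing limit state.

490.1 kN (net-section rupture governs)

Bolt shear: A_b = π(24)²/4 = 452.39 mm². φR_n = 0.75 × 372 × 452.39 × 10 × 1 = 1262.2 kN.
Bearing (12 mm plate, F_u = 450 MPa): end bolts L_c = 36 − 27/2 = 22.5, R_n = min(1.2×22.5×12×450, 2.4×24×12×450) = 145.8 kN/bolt; interior L_c = 75 − 27 = 48, R_n = 311.04 kN/bolt. φR_n = 0.75 × (2×145.8 + 8×311.04) = 2084.9 kN.
Block shear: shear path 2×[36+4×75] = 2×336 mm, A_gv = 8064, A_nv = 2×(336 − 4.5×29)×12 = 4932 mm²; tension across gage: (80 − 1×29)×12 = 612 mm². R_n = min(0.6×450×4932, 0.6×300×8064) + 1.0×450×612 = min(1331.6, 1451.5) + 275.4 = 1607 kN. φR_n = 0.75 × 1607 = 1205.3 kN.
Tension yield (gross): A_g = 179×12 = 2148 mm². φR_n = 0.90 × 300 × 2148 = 580.0 kN.
Tension rupture (net): A_n = (179 − 2×29)×12 = 1452 mm² (U = 1.0, A_e = A_n). φR_n = 0.75 × 450 × 1452 = 490.1 kN.
Governing: min(1262.2, 2084.9, 1205.3, 580.0, 490.1) = 490.1 kN → net-section rupture.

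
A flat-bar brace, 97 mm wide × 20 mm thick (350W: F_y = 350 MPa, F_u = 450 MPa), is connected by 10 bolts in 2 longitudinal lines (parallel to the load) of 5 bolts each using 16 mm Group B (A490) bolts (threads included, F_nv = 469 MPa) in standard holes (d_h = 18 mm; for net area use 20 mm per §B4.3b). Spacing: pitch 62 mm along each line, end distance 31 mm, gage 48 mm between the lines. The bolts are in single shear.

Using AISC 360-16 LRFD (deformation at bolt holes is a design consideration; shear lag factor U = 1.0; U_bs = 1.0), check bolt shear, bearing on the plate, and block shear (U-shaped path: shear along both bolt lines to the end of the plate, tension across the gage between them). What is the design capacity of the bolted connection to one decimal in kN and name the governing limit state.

Bolt shear: A_b = π(16)²/4 = 201.06 mm². φR_n = 0.75 × 469 × 201.06 × 10 × 1 = 707.2 kN.
Bearing (20 mm plate, F_u = 450 MPa): end bolts L_c = 31 − 18/2 = 22, R_n = min(1.2×22×20×450, 2.4×16×20×450) = 237.6 kN/bolt; interior L_c = 62 − 18 = 44, R_n = 345.6 kN/bolt. φR_n = 0.75 × (2×237.6 + 8×345.6) = 2430.0 kN.
Block shear: shear path 2×[31+4×62] = 2×279 mm, A_gv = 11160, A_nv = 2×(279 − 4.5×20)×20 = 7560 mm²; tension across gage: (48 − 1×20)×20 = 560 mm². R_n = min(0.6×450×7560, 0.6×350×11160) + 1.0×450×560 = min(2041.2, 2343.6) + 252 = 2293.2 kN. φR_n = 0.75 × 2293.2 = 1719.9 kN.
Governing: min(707.2, 2430.0, 1719.9) = 707.2 kN → bolt shear.

707.2 kN (bolt shear governs)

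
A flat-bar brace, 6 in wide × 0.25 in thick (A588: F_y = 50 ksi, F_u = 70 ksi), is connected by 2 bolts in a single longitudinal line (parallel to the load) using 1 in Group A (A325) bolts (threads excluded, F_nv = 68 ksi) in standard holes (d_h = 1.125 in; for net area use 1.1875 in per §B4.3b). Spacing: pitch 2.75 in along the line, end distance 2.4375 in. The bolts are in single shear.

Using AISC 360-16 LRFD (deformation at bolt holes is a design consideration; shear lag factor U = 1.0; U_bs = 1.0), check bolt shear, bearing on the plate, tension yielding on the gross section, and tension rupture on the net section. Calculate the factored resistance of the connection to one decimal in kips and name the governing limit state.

55.1 kips (bearing governs)

Bolt shear: A_b = π(1)²/4 = 0.7854 in². φR_n = 0.75 × 68 × 0.7854 × 2 × 1 = 80.1 kips.
Bearing (0.25 in plate, F_u = 70 ksi): end bolts L_c = 2.4375 − 1.125/2 = 1.875, R_n = min(1.2×1.875×0.25×70, 2.4×1×0.25×70) = 39.375 kips/bolt; interior L_c = 2.75 − 1.125 = 1.625, R_n = 34.125 kips/bolt. φR_n = 0.75 × (1×39.375 + 1×34.125) = 55.1 kips.
Tension yield (gross): A_g = 6×0.25 = 1.5 in². φR_n = 0.90 × 50 × 1.5 = 67.5 kips.
Tension rupture (net): A_n = (6 − 1×1.1875)×0.25 = 1.2031 in² (U = 1.0, A_e = A_n). φR_n = 0.75 × 70 × 1.2031 = 63.2 kips.
Governing: min(80.1, 55.1, 67.5, 63.2) = 55.1 kips → bearing.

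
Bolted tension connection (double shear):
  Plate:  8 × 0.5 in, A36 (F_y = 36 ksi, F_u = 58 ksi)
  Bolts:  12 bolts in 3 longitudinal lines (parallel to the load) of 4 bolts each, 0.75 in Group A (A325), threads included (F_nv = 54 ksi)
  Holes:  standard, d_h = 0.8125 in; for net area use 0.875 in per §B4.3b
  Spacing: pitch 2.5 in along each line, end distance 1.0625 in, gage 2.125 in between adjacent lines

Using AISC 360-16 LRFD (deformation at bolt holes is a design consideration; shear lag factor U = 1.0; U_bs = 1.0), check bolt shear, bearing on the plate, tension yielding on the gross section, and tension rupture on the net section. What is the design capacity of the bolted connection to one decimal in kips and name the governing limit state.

Bolt shear: A_b = π(0.75)²/4 = 0.44179 in². φR_n = 0.75 × 54 × 0.44179 × 12 × 2 = 429.4 kips.
Bearing (0.5 in plate, F_u = 58 ksi): end bolts L_c = 1.0625 − 0.8125/2 = 0.65625, R_n = min(1.2×0.65625×0.5×58, 2.4×0.75×0.5×58) = 22.838 kips/bolt; interior L_c = 2.5 − 0.8125 = 1.6875, R_n = 52.2 kips/bolt. φR_n = 0.75 × (3×22.838 + 9×52.2) = 403.7 kips.
Tension yield (gross): A_g = 8×0.5 = 4 in². φR_n = 0.90 × 36 × 4 = 129.6 kips.
Tension rupture (net): A_n = (8 − 3×0.875)×0.5 = 2.6875 in² (U = 1.0, A_e = A_n). φR_n = 0.75 × 58 × 2.6875 = 116.9 kips.
Governing: min(429.4, 403.7, 129.6, 116.9) = 116.9 kips → net-section rupture.

116.9 kips (net-section rupture governs)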